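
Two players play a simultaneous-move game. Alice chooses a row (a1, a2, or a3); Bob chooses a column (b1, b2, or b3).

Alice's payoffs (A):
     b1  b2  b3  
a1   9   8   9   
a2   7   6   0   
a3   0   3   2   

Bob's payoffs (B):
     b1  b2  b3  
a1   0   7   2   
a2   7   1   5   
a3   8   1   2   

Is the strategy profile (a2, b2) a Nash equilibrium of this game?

Holding Bob at b2: Alice gets 6 from a2 but could get 8 by switching to a1. Alice has a profitable deviation.

No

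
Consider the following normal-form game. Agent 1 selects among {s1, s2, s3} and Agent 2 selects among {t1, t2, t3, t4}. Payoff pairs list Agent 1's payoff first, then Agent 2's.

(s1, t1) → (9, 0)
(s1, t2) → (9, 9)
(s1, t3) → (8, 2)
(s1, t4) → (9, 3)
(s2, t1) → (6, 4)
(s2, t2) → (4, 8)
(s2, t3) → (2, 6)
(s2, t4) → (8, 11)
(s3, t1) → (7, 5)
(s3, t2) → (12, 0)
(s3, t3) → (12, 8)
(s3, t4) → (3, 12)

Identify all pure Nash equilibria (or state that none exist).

Find each player's best response to every opponent strategy; NE are the intersections.
Agent 1's best responses — vs t1: s1 (payoff 9); vs t2: s3 (payoff 12); vs t3: s3 (payoff 12); vs t4: s1 (payoff 9).
Agent 2's best responses — vs s1: t2 (payoff 9); vs s2: t4 (payoff 11); vs s3: t4 (payoff 12).
No cell has both players best-responding. For instance, Agent 1's best reply to t3 is s3, but against s3 Agent 2 prefers t4 over t3.

None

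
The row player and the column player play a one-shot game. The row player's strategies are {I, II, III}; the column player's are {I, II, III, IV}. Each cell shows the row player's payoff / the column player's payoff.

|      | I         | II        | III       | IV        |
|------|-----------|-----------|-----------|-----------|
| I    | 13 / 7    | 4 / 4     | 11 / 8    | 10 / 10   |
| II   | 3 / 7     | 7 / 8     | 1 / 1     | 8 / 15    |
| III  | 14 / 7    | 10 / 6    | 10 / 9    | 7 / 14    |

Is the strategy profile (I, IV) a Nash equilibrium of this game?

Holding the column player at IV: the row player gets 10 from I, versus 8 from II, 7 from III. No profitable deviation for the row player.
Holding the row player at I: the column player gets 10 from IV, versus 7 from I, 4 from II, 8 from III. No profitable deviation for the column player either.

Yes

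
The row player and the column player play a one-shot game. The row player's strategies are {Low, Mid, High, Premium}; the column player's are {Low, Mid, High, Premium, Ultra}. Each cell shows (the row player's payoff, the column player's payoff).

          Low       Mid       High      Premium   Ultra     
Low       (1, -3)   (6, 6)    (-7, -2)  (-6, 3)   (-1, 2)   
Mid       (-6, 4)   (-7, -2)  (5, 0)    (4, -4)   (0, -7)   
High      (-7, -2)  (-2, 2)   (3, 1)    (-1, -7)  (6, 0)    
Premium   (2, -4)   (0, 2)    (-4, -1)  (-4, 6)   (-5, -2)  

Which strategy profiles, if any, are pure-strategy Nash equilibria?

Check mutual best responses: a cell is a NE iff neither player can gain by unilaterally deviating.
The row player's best responses — vs Low: Premium (payoff 2); vs Mid: Low (payoff 6); vs High: Mid (payoff 5); vs Premium: Mid (payoff 4); vs Ultra: High (payoff 6).
The column player's best responses — vs Low: Mid (payoff 6); vs Mid: Low (payoff 4); vs High: Mid (payoff 2); vs Premium: Premium (payoff 6).
The only mutual best response is (Low, Mid); neither player gains by switching there.

(Low, Mid)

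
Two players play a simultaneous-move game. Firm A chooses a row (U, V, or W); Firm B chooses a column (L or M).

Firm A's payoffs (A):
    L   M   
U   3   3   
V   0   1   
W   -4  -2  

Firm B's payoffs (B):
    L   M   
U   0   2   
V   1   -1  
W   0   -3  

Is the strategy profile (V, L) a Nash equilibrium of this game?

Holding Firm B at L: Firm A gets 0 from V but could get 3 by switching to U. Firm A has a profitable deviation.

No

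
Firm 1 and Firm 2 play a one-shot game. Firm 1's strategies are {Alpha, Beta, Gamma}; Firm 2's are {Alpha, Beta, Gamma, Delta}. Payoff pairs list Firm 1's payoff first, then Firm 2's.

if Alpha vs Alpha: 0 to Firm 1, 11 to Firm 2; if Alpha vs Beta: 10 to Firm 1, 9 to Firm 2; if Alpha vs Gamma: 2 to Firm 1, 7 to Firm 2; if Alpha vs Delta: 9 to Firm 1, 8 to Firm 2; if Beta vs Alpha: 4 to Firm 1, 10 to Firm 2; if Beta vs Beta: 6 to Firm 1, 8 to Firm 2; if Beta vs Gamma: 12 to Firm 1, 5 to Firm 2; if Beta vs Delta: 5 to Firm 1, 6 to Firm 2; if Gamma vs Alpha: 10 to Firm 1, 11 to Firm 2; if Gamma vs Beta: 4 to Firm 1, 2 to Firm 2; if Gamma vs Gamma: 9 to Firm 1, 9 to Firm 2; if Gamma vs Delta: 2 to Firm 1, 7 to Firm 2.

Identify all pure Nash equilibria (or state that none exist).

(Gamma, Alpha)

Find each player's best response to every opponent strategy; NE are the intersections.
Firm 1's best responses — vs Alpha: Gamma (payoff 10); vs Beta: Alpha (payoff 10); vs Gamma: Beta (payoff 12); vs Delta: Alpha (payoff 9).
Firm 2's best responses — vs Alpha: Alpha (payoff 11); vs Beta: Alpha (payoff 10); vs Gamma: Alpha (payoff 11).
The only mutual best response is (Gamma, Alpha); neither player gains by switching there.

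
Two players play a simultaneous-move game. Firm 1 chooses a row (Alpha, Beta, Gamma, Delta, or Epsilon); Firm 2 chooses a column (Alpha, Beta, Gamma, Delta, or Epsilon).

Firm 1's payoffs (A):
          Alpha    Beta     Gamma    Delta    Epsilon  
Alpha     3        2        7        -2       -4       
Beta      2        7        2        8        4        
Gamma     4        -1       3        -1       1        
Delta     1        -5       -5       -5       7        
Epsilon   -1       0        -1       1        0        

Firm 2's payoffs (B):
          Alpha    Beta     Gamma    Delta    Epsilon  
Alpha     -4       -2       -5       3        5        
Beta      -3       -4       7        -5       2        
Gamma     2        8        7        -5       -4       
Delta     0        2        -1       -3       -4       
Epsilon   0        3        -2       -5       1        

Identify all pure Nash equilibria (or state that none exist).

No pure-strategy Nash equilibrium

A profile is a Nash equilibrium when each player is best-responding to the other.
Firm 1's best responses — vs Alpha: Gamma (payoff 4); vs Beta: Beta (payoff 7); vs Gamma: Alpha (payoff 7); vs Delta: Beta (payoff 8); vs Epsilon: Delta (payoff 7).
Firm 2's best responses — vs Alpha: Epsilon (payoff 5); vs Beta: Gamma (payoff 7); vs Gamma: Beta (payoff 8); vs Delta: Beta (payoff 2); vs Epsilon: Beta (payoff 3).
No cell has both players best-responding. For instance, Firm 1's best reply to Beta is Beta, but against Beta Firm 2 prefers Gamma over Beta.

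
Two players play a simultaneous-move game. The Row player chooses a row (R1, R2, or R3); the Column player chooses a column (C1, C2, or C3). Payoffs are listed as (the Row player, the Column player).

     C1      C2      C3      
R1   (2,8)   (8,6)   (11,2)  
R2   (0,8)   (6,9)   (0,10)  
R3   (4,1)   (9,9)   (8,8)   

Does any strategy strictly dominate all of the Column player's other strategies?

None

Check whether one of the Column player's strategies beats all alternatives regardless of what the opponent does.
C1 is not dominant: against R2, C2 gives 9 > 8.
C2 is not dominant: against R1, C1 gives 8 > 6.
C3 is not dominant: against R1, C1 gives 8 > 2.
No single strategy is best against every opponent action.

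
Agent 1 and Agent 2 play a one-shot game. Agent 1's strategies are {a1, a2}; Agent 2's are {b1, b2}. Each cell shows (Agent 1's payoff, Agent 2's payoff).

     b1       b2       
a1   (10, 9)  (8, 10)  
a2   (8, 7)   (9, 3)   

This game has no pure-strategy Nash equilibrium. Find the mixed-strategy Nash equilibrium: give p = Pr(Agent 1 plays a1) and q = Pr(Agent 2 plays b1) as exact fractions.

p = 4/5, q = 1/3

Each player's mixing probability is pinned down by making the *other* player indifferent.
Agent 2 indifferent between b1 and b2: p·9 + (1−p)·7 = p·10 + (1−p)·3 ⟹ 7 + 2p = 3 + 7p ⟹ p = 4/5.
Agent 1 indifferent between a1 and a2: q·10 + (1−q)·8 = q·8 + (1−q)·9 ⟹ 8 + 2q = 9 + (-1)q ⟹ q = 1/3.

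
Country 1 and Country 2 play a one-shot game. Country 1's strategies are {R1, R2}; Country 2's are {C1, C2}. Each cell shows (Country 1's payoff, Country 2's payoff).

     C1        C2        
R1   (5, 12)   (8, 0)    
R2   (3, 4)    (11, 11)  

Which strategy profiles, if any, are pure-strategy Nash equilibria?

(R1, C1) and (R2, C2)

Find each player's best response to every opponent strategy; NE are the intersections.
Country 1's best responses — vs C1: R1 (payoff 5); vs C2: R2 (payoff 11).
Country 2's best responses — vs R1: C1 (payoff 12); vs R2: C2 (payoff 11).
Mutual best responses occur at (R1, C1) and (R2, C2); at each, neither player gains by switching.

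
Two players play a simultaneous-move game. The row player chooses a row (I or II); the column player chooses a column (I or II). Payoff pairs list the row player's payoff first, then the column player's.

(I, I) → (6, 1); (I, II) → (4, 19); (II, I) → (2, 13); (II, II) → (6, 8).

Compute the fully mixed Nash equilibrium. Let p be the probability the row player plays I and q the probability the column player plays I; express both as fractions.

p = 5/23, q = 1/3

In a mixed NE each player is indifferent between their pure strategies, so the opponent's mix sets the indifference.
The column player indifferent between I and II: p·1 + (1−p)·13 = p·19 + (1−p)·8 ⟹ 13 + (-12)p = 8 + 11p ⟹ p = 5/23.
The row player indifferent between I and II: q·6 + (1−q)·4 = q·2 + (1−q)·6 ⟹ 4 + 2q = 6 + (-4)q ⟹ q = 1/3.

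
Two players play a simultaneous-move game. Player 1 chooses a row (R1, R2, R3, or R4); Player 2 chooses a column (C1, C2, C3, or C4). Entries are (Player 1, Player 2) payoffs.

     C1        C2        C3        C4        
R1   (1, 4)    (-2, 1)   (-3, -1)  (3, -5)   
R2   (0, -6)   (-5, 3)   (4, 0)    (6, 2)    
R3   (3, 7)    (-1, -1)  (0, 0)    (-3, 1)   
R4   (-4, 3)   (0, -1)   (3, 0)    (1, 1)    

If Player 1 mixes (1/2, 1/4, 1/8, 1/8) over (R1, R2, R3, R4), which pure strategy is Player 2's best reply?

Player 2's best reply maximizes expected payoff against the mix.
C1: (1/2)·4 + (1/4)·(-6) + (1/8)·7 + (1/8)·3 = 7/4
C2: (1/2)·1 + (1/4)·3 + (1/8)·(-1) + (1/8)·(-1) = 1
C3: (1/2)·(-1) + (1/4)·0 + (1/8)·0 + (1/8)·0 = -1/2
C4: (1/2)·(-5) + (1/4)·2 + (1/8)·1 + (1/8)·1 = -7/4
Highest expected payoff is 7/4, from C1.

C1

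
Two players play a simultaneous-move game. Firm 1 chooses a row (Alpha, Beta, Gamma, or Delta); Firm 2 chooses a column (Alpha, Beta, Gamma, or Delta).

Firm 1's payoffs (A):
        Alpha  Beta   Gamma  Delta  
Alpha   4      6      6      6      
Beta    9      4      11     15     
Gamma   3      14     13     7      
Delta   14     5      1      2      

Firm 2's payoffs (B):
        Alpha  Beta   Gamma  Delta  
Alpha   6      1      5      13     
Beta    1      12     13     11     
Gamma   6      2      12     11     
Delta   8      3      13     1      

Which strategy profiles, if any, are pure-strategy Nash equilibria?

Find each player's best response to every opponent strategy; NE are the intersections.
Firm 1's best responses — vs Alpha: Delta (payoff 14); vs Beta: Gamma (payoff 14); vs Gamma: Gamma (payoff 13); vs Delta: Beta (payoff 15).
Firm 2's best responses — vs Alpha: Delta (payoff 13); vs Beta: Gamma (payoff 13); vs Gamma: Gamma (payoff 12); vs Delta: Gamma (payoff 13).
The only mutual best response is (Gamma, Gamma); neither player gains by switching there.

(Gamma, Gamma)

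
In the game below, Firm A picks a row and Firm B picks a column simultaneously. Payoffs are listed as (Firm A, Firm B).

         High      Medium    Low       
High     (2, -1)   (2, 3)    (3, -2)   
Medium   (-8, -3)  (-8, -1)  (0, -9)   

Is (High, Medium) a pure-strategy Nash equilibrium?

Yes

Holding Firm B at Medium: Firm A gets 2 from High, versus -8 from Medium. No profitable deviation for Firm A.
Holding Firm A at High: Firm B gets 3 from Medium, versus -1 from High, -2 from Low. No profitable deviation for Firm B either.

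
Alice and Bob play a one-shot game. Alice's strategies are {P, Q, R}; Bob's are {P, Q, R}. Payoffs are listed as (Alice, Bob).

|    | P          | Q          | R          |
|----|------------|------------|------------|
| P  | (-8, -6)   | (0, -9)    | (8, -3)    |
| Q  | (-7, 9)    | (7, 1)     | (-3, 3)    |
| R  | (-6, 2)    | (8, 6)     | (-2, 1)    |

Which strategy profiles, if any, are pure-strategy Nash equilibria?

A profile is a Nash equilibrium when each player is best-responding to the other.
Alice's best responses — vs P: R (payoff -6); vs Q: R (payoff 8); vs R: P (payoff 8).
Bob's best responses — vs P: R (payoff -3); vs Q: P (payoff 9); vs R: Q (payoff 6).
Mutual best responses occur at (P, R) and (R, Q); at each, neither player gains by switching.

(P, R) and (R, Q)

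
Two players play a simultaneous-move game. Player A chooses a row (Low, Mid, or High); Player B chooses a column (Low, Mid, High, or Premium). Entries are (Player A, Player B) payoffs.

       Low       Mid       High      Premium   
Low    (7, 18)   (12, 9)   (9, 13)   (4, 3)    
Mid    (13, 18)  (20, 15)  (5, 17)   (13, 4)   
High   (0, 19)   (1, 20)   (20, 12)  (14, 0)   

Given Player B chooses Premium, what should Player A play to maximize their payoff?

High

With Player B fixed at Premium, Player A's payoffs are: Low → 4, Mid → 13, High → 14.
The maximum is 14, achieved by High.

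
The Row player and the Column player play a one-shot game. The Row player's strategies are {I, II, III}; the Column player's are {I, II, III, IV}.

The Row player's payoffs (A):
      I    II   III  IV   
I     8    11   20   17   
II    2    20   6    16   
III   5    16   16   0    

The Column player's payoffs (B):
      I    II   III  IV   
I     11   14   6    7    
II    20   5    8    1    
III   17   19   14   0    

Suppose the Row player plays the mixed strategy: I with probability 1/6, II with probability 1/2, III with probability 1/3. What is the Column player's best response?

I

Compute the Column player's expected payoff from each pure strategy against the given mix.
I: (1/6)·11 + (1/2)·20 + (1/3)·17 = 35/2
II: (1/6)·14 + (1/2)·5 + (1/3)·19 = 67/6
III: (1/6)·6 + (1/2)·8 + (1/3)·14 = 29/3
IV: (1/6)·7 + (1/2)·1 + (1/3)·0 = 5/3
Highest expected payoff is 35/2, from I.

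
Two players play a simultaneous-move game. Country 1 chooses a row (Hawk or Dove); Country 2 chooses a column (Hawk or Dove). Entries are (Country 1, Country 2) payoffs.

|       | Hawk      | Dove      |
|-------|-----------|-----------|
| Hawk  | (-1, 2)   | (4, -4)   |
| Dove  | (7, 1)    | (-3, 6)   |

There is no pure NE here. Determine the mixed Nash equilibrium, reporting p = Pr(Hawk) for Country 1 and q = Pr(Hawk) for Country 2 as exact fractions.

p = 5/11, q = 7/15

In a mixed NE each player is indifferent between their pure strategies, so the opponent's mix sets the indifference.
Country 2 indifferent between Hawk and Dove: p·2 + (1−p)·1 = p·(-4) + (1−p)·6 ⟹ 1 + 1p = 6 + (-10)p ⟹ p = 5/11.
Country 1 indifferent between Hawk and Dove: q·(-1) + (1−q)·4 = q·7 + (1−q)·(-3) ⟹ 4 + (-5)q = (-3) + 10q ⟹ q = 7/15.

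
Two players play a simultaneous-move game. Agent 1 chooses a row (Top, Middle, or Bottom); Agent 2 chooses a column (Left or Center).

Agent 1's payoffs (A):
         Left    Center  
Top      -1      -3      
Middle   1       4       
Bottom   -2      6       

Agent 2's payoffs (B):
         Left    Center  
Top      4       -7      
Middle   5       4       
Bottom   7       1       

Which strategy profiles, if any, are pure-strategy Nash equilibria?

A profile is a Nash equilibrium when each player is best-responding to the other.
Agent 1's best responses — vs Left: Middle (payoff 1); vs Center: Bottom (payoff 6).
Agent 2's best responses — vs Top: Left (payoff 4); vs Middle: Left (payoff 5); vs Bottom: Left (payoff 7).
The only mutual best response is (Middle, Left); neither player gains by switching there.

(Middle, Left)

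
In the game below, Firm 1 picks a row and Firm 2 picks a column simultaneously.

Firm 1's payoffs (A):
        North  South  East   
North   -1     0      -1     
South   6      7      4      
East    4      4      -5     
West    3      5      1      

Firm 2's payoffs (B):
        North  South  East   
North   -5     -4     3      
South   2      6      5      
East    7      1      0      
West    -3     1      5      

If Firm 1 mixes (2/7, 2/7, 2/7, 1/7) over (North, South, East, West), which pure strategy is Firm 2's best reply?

East

Compute Firm 2's expected payoff from each pure strategy against the given mix.
North: (2/7)·(-5) + (2/7)·2 + (2/7)·7 + (1/7)·(-3) = 5/7
South: (2/7)·(-4) + (2/7)·6 + (2/7)·1 + (1/7)·1 = 1
East: (2/7)·3 + (2/7)·5 + (2/7)·0 + (1/7)·5 = 3
Highest expected payoff is 3, from East.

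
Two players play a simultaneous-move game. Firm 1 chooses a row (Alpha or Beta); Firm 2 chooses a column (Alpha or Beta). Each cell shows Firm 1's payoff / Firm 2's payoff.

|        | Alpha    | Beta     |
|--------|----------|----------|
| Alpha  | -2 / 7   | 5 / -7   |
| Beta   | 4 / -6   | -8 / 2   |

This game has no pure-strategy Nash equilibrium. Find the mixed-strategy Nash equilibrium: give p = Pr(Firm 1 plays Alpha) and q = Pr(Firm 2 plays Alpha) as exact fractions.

Each player's mixing probability is pinned down by making the *other* player indifferent.
Firm 2 indifferent between Alpha and Beta: p·7 + (1−p)·(-6) = p·(-7) + (1−p)·2 ⟹ (-6) + 13p = 2 + (-9)p ⟹ p = 4/11.
Firm 1 indifferent between Alpha and Beta: q·(-2) + (1−q)·5 = q·4 + (1−q)·(-8) ⟹ 5 + (-7)q = (-8) + 12q ⟹ q = 13/19.

p = 4/11, q = 13/19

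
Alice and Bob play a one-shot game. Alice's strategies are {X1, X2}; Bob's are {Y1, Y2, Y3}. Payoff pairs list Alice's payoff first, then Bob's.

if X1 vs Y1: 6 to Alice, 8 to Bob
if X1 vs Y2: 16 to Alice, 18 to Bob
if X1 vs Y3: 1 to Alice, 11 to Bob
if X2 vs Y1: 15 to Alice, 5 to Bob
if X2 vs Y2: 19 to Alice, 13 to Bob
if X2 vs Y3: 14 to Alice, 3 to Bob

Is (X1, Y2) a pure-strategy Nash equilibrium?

No

Holding Bob at Y2: Alice gets 16 from X1 but could get 19 by switching to X2. Alice has a profitable deviation.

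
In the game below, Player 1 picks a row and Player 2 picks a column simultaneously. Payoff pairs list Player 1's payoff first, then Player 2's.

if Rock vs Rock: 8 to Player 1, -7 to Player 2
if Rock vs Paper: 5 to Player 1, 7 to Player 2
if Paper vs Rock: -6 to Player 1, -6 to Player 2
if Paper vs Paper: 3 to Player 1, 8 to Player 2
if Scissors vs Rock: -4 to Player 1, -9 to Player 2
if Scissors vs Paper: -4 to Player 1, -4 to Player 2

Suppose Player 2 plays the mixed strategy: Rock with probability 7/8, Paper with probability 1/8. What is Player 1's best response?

Player 1's best reply maximizes expected payoff against the mix.
Rock: (7/8)·8 + (1/8)·5 = 61/8
Paper: (7/8)·(-6) + (1/8)·3 = -39/8
Scissors: (7/8)·(-4) + (1/8)·(-4) = -4
Highest expected payoff is 61/8, from Rock.

Rock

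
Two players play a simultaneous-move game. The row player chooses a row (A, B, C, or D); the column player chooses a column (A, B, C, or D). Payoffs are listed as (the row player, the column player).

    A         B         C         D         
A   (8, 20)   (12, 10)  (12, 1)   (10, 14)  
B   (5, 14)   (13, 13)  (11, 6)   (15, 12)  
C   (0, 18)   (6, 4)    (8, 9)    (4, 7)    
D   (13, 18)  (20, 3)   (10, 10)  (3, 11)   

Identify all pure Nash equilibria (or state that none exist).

Find each player's best response to every opponent strategy; NE are the intersections.
The row player's best responses — vs A: D (payoff 13); vs B: D (payoff 20); vs C: A (payoff 12); vs D: B (payoff 15).
The column player's best responses — vs A: A (payoff 20); vs B: A (payoff 14); vs C: A (payoff 18); vs D: A (payoff 18).
The only mutual best response is (D, A); neither player gains by switching there.

(D, A)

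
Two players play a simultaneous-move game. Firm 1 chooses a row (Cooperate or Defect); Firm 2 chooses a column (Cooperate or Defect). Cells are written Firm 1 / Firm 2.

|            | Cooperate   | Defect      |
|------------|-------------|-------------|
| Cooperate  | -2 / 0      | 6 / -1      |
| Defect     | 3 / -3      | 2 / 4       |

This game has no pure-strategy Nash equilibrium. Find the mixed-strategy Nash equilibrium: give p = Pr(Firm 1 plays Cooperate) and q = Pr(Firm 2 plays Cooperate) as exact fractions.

Each player's mixing probability is pinned down by making the *other* player indifferent.
Firm 2 indifferent between Cooperate and Defect: p·0 + (1−p)·(-3) = p·(-1) + (1−p)·4 ⟹ (-3) + 3p = 4 + (-5)p ⟹ p = 7/8.
Firm 1 indifferent between Cooperate and Defect: q·(-2) + (1−q)·6 = q·3 + (1−q)·2 ⟹ 6 + (-8)q = 2 + 1q ⟹ q = 4/9.

p = 7/8, q = 4/9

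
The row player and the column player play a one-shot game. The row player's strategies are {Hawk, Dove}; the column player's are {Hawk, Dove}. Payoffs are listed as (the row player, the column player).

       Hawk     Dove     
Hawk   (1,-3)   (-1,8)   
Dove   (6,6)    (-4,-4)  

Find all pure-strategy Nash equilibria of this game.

(Hawk, Dove) and (Dove, Hawk)

A profile is a Nash equilibrium when each player is best-responding to the other.
The row player's best responses — vs Hawk: Dove (payoff 6); vs Dove: Hawk (payoff -1).
The column player's best responses — vs Hawk: Dove (payoff 8); vs Dove: Hawk (payoff 6).
Mutual best responses occur at (Hawk, Dove) and (Dove, Hawk); at each, neither player gains by switching.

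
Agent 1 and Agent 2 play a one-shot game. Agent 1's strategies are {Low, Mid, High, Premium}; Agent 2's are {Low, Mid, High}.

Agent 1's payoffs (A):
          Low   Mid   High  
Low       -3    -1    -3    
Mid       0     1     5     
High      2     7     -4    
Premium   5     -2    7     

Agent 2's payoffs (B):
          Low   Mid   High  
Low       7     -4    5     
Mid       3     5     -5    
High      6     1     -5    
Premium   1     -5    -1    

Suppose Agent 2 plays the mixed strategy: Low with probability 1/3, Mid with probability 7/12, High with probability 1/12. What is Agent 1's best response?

Compute Agent 1's expected payoff from each pure strategy against the given mix.
Low: (1/3)·(-3) + (7/12)·(-1) + (1/12)·(-3) = -11/6
Mid: (1/3)·0 + (7/12)·1 + (1/12)·5 = 1
High: (1/3)·2 + (7/12)·7 + (1/12)·(-4) = 53/12
Premium: (1/3)·5 + (7/12)·(-2) + (1/12)·7 = 13/12
Highest expected payoff is 53/12, from High.

High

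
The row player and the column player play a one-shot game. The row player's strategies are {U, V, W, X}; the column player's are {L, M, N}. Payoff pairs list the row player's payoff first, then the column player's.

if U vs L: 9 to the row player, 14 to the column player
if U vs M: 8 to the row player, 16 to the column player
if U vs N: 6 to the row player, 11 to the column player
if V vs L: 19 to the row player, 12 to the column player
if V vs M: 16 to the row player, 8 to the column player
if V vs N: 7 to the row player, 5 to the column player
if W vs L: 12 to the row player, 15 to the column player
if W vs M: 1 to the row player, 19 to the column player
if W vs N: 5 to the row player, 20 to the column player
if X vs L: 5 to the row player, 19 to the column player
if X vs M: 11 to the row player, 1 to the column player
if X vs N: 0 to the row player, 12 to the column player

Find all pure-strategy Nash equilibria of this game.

(V, L)

Find each player's best response to every opponent strategy; NE are the intersections.
The row player's best responses — vs L: V (payoff 19); vs M: V (payoff 16); vs N: V (payoff 7).
The column player's best responses — vs U: M (payoff 16); vs V: L (payoff 12); vs W: N (payoff 20); vs X: L (payoff 19).
The only mutual best response is (V, L); neither player gains by switching there.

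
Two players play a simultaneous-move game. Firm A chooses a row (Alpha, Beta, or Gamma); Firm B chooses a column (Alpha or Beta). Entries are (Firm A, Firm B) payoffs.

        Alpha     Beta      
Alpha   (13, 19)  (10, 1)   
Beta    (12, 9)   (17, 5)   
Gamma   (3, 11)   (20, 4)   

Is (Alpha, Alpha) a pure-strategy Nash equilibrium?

Holding Firm B at Alpha: Firm A gets 13 from Alpha, versus 12 from Beta, 3 from Gamma. No profitable deviation for Firm A.
Holding Firm A at Alpha: Firm B gets 19 from Alpha, versus 1 from Beta. No profitable deviation for Firm B either.

Yes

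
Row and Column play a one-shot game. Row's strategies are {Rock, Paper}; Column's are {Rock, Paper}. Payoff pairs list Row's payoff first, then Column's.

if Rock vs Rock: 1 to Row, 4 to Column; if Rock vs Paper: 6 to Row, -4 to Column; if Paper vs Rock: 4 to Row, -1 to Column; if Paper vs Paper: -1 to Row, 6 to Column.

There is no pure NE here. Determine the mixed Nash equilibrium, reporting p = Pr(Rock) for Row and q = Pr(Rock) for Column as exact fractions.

In a mixed NE each player is indifferent between their pure strategies, so the opponent's mix sets the indifference.
Column indifferent between Rock and Paper: p·4 + (1−p)·(-1) = p·(-4) + (1−p)·6 ⟹ (-1) + 5p = 6 + (-10)p ⟹ p = 7/15.
Row indifferent between Rock and Paper: q·1 + (1−q)·6 = q·4 + (1−q)·(-1) ⟹ 6 + (-5)q = (-1) + 5q ⟹ q = 7/10.

p = 7/15, q = 7/10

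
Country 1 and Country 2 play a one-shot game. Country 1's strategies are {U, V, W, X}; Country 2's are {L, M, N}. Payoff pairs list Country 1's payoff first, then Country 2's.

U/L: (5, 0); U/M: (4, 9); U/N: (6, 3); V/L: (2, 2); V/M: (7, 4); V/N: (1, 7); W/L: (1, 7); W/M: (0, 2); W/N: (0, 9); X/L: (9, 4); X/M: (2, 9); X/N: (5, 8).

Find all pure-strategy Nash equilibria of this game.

None

Find each player's best response to every opponent strategy; NE are the intersections.
Country 1's best responses — vs L: X (payoff 9); vs M: V (payoff 7); vs N: U (payoff 6).
Country 2's best responses — vs U: M (payoff 9); vs V: N (payoff 7); vs W: N (payoff 9); vs X: M (payoff 9).
No cell has both players best-responding. For instance, Country 1's best reply to M is V, but against V Country 2 prefers N over M.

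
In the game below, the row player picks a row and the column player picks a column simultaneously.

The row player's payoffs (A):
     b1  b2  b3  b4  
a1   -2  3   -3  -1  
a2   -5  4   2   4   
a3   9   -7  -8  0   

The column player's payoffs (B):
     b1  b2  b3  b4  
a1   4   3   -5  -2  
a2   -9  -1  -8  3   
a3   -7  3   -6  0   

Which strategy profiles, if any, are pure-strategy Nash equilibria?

(a2, b4)

Find each player's best response to every opponent strategy; NE are the intersections.
The row player's best responses — vs b1: a3 (payoff 9); vs b2: a2 (payoff 4); vs b3: a2 (payoff 2); vs b4: a2 (payoff 4).
The column player's best responses — vs a1: b1 (payoff 4); vs a2: b4 (payoff 3); vs a3: b2 (payoff 3).
The only mutual best response is (a2, b4); neither player gains by switching there.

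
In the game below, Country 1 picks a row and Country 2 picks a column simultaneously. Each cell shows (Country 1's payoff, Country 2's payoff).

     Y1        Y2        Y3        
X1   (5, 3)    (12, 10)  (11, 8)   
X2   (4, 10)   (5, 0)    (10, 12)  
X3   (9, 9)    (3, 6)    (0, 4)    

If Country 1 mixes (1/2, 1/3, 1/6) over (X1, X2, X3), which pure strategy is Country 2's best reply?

Compute Country 2's expected payoff from each pure strategy against the given mix.
Y1: (1/2)·3 + (1/3)·10 + (1/6)·9 = 19/3
Y2: (1/2)·10 + (1/3)·0 + (1/6)·6 = 6
Y3: (1/2)·8 + (1/3)·12 + (1/6)·4 = 26/3
Highest expected payoff is 26/3, from Y3.

Y3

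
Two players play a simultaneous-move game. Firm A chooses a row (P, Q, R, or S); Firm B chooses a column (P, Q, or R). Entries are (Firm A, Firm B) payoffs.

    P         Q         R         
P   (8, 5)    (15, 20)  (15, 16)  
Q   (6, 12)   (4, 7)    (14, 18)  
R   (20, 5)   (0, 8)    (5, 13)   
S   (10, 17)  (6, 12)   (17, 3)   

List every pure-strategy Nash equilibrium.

(P, Q)

Check mutual best responses: a cell is a NE iff neither player can gain by unilaterally deviating.
Firm A's best responses — vs P: R (payoff 20); vs Q: P (payoff 15); vs R: S (payoff 17).
Firm B's best responses — vs P: Q (payoff 20); vs Q: R (payoff 18); vs R: R (payoff 13); vs S: P (payoff 17).
The only mutual best response is (P, Q); neither player gains by switching there.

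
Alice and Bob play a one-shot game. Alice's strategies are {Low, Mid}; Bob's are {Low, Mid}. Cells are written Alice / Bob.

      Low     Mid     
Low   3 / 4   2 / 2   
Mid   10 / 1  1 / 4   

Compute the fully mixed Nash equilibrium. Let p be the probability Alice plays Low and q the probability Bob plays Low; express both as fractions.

p = 3/5, q = 1/8

In a mixed NE each player is indifferent between their pure strategies, so the opponent's mix sets the indifference.
Bob indifferent between Low and Mid: p·4 + (1−p)·1 = p·2 + (1−p)·4 ⟹ 1 + 3p = 4 + (-2)p ⟹ p = 3/5.
Alice indifferent between Low and Mid: q·3 + (1−q)·2 = q·10 + (1−q)·1 ⟹ 2 + 1q = 1 + 9q ⟹ q = 1/8.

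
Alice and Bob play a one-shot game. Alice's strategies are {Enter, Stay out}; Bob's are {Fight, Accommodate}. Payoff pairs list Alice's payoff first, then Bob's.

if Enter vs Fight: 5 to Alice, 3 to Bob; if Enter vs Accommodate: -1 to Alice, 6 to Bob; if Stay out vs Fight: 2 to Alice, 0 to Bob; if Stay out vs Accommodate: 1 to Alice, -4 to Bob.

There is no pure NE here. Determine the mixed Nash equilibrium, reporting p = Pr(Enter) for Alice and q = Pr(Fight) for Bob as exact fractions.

Each player's mixing probability is pinned down by making the *other* player indifferent.
Bob indifferent between Fight and Accommodate: p·3 + (1−p)·0 = p·6 + (1−p)·(-4) ⟹ 0 + 3p = (-4) + 10p ⟹ p = 4/7.
Alice indifferent between Enter and Stay out: q·5 + (1−q)·(-1) = q·2 + (1−q)·1 ⟹ (-1) + 6q = 1 + 1q ⟹ q = 2/5.

p = 4/7, q = 2/5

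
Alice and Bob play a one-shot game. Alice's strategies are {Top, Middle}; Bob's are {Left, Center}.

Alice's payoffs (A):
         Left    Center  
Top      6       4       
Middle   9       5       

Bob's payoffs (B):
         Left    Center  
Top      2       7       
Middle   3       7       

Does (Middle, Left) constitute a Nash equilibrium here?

Holding Bob at Left: Alice gets 9 from Middle, versus 6 from Top. No profitable deviation for Alice.
Holding Alice at Middle: Bob gets 3 from Left but could get 7 by switching to Center. Bob has a profitable deviation.

No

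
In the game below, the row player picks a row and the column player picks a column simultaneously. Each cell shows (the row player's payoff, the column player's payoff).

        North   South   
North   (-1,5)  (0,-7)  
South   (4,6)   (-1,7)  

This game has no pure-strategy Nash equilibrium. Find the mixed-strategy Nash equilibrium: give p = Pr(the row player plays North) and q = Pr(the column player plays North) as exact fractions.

Each player's mixing probability is pinned down by making the *other* player indifferent.
The column player indifferent between North and South: p·5 + (1−p)·6 = p·(-7) + (1−p)·7 ⟹ 6 + (-1)p = 7 + (-14)p ⟹ p = 1/13.
The row player indifferent between North and South: q·(-1) + (1−q)·0 = q·4 + (1−q)·(-1) ⟹ 0 + (-1)q = (-1) + 5q ⟹ q = 1/6.

p = 1/13, q = 1/6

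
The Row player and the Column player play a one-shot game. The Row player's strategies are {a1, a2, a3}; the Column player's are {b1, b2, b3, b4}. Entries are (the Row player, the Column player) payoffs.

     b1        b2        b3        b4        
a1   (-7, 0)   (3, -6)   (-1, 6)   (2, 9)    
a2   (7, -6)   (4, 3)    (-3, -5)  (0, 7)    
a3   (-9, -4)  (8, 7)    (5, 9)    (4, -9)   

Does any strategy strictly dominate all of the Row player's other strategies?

Check whether one of the Row player's strategies beats all alternatives regardless of what the opponent does.
a1 is not dominant: against b1, a2 gives 7 > -7.
a2 is not dominant: against b2, a3 gives 8 > 4.
a3 is not dominant: against b1, a1 gives -7 > -9.
No single strategy is best against every opponent action.

None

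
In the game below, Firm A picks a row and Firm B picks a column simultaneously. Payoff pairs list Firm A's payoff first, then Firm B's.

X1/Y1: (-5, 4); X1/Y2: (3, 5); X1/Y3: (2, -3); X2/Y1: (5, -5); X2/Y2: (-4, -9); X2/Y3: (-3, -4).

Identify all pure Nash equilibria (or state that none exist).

(X1, Y2)

Find each player's best response to every opponent strategy; NE are the intersections.
Firm A's best responses — vs Y1: X2 (payoff 5); vs Y2: X1 (payoff 3); vs Y3: X1 (payoff 2).
Firm B's best responses — vs X1: Y2 (payoff 5); vs X2: Y3 (payoff -4).
The only mutual best response is (X1, Y2); neither player gains by switching there.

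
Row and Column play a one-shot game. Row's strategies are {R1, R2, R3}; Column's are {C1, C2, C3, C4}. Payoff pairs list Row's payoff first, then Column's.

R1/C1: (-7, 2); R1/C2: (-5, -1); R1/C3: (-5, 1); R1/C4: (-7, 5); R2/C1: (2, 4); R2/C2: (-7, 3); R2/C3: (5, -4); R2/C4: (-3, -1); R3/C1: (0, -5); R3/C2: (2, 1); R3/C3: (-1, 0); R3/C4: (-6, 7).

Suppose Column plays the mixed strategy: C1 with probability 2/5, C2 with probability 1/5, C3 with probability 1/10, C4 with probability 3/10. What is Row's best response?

Compute Row's expected payoff from each pure strategy against the given mix.
R1: (2/5)·(-7) + (1/5)·(-5) + (1/10)·(-5) + (3/10)·(-7) = -32/5
R2: (2/5)·2 + (1/5)·(-7) + (1/10)·5 + (3/10)·(-3) = -1
R3: (2/5)·0 + (1/5)·2 + (1/10)·(-1) + (3/10)·(-6) = -3/2
Highest expected payoff is -1, from R2.

R2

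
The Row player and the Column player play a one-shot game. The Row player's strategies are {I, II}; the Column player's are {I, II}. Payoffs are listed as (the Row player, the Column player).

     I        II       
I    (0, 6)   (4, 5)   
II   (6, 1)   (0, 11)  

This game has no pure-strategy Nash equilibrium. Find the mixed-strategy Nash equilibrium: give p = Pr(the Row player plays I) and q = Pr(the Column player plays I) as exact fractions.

p = 10/11, q = 2/5

In a mixed NE each player is indifferent between their pure strategies, so the opponent's mix sets the indifference.
The Column player indifferent between I and II: p·6 + (1−p)·1 = p·5 + (1−p)·11 ⟹ 1 + 5p = 11 + (-6)p ⟹ p = 10/11.
The Row player indifferent between I and II: q·0 + (1−q)·4 = q·6 + (1−q)·0 ⟹ 4 + (-4)q = 0 + 6q ⟹ q = 2/5.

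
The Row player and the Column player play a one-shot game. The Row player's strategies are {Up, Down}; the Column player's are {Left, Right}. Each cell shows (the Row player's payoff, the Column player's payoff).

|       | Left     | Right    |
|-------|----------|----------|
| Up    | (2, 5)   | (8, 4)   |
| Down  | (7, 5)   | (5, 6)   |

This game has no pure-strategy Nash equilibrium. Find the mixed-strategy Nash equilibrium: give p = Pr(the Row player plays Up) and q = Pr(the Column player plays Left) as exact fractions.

p = 1/2, q = 3/8

In a mixed NE each player is indifferent between their pure strategies, so the opponent's mix sets the indifference.
The Column player indifferent between Left and Right: p·5 + (1−p)·5 = p·4 + (1−p)·6 ⟹ 5 + 0p = 6 + (-2)p ⟹ p = 1/2.
The Row player indifferent between Up and Down: q·2 + (1−q)·8 = q·7 + (1−q)·5 ⟹ 8 + (-6)q = 5 + 2q ⟹ q = 3/8.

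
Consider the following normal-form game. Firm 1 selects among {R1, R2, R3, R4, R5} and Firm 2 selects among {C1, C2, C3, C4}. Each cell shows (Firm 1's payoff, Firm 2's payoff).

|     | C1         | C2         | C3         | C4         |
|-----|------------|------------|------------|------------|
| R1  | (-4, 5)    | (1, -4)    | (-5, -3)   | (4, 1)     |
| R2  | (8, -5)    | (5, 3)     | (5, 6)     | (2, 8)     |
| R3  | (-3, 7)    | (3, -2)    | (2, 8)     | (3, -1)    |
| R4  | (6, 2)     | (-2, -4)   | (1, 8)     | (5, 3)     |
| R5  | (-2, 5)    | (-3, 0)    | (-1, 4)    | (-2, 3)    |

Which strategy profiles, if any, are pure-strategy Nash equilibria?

Find each player's best response to every opponent strategy; NE are the intersections.
Firm 1's best responses — vs C1: R2 (payoff 8); vs C2: R2 (payoff 5); vs C3: R2 (payoff 5); vs C4: R4 (payoff 5).
Firm 2's best responses — vs R1: C1 (payoff 5); vs R2: C4 (payoff 8); vs R3: C3 (payoff 8); vs R4: C3 (payoff 8); vs R5: C1 (payoff 5).
No cell has both players best-responding. For instance, Firm 1's best reply to C4 is R4, but against R4 Firm 2 prefers C3 over C4.

No pure-strategy Nash equilibrium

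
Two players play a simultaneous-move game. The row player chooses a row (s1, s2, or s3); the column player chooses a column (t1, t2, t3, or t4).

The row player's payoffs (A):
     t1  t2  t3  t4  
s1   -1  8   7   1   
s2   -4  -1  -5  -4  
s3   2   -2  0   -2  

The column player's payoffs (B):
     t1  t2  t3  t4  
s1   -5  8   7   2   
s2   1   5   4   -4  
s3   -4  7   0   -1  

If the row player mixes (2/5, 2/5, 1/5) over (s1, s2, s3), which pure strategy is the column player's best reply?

t2

Compute the column player's expected payoff from each pure strategy against the given mix.
t1: (2/5)·(-5) + (2/5)·1 + (1/5)·(-4) = -12/5
t2: (2/5)·8 + (2/5)·5 + (1/5)·7 = 33/5
t3: (2/5)·7 + (2/5)·4 + (1/5)·0 = 22/5
t4: (2/5)·2 + (2/5)·(-4) + (1/5)·(-1) = -1
Highest expected payoff is 33/5, from t2.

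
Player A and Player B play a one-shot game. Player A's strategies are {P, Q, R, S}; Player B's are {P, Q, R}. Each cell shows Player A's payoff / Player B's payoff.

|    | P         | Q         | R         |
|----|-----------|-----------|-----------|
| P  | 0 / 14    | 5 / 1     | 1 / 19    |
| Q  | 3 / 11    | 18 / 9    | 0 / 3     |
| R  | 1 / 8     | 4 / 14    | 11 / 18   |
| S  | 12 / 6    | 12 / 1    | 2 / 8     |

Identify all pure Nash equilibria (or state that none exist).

A profile is a Nash equilibrium when each player is best-responding to the other.
Player A's best responses — vs P: S (payoff 12); vs Q: Q (payoff 18); vs R: R (payoff 11).
Player B's best responses — vs P: R (payoff 19); vs Q: P (payoff 11); vs R: R (payoff 18); vs S: R (payoff 8).
The only mutual best response is (R, R); neither player gains by switching there.

(R, R)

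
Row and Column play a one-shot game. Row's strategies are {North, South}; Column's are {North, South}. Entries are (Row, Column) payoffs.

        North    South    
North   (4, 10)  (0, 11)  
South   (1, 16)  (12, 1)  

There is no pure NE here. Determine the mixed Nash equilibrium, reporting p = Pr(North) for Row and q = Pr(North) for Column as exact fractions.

Each player's mixing probability is pinned down by making the *other* player indifferent.
Column indifferent between North and South: p·10 + (1−p)·16 = p·11 + (1−p)·1 ⟹ 16 + (-6)p = 1 + 10p ⟹ p = 15/16.
Row indifferent between North and South: q·4 + (1−q)·0 = q·1 + (1−q)·12 ⟹ 0 + 4q = 12 + (-11)q ⟹ q = 4/5.

p = 15/16, q = 4/5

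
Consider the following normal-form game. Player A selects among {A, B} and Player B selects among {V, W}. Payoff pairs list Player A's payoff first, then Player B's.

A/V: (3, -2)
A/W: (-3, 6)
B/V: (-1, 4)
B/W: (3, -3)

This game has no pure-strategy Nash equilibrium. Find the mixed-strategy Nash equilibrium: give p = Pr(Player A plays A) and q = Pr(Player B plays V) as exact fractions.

p = 7/15, q = 3/5

Each player's mixing probability is pinned down by making the *other* player indifferent.
Player B indifferent between V and W: p·(-2) + (1−p)·4 = p·6 + (1−p)·(-3) ⟹ 4 + (-6)p = (-3) + 9p ⟹ p = 7/15.
Player A indifferent between A and B: q·3 + (1−q)·(-3) = q·(-1) + (1−q)·3 ⟹ (-3) + 6q = 3 + (-4)q ⟹ q = 3/5.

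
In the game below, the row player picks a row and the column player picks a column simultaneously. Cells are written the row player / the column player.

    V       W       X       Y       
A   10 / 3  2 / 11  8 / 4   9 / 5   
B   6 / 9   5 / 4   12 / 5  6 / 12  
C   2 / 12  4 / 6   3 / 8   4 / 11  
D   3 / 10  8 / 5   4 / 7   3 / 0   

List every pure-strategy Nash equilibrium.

There is no pure-strategy Nash equilibrium

Check mutual best responses: a cell is a NE iff neither player can gain by unilaterally deviating.
The row player's best responses — vs V: A (payoff 10); vs W: D (payoff 8); vs X: B (payoff 12); vs Y: A (payoff 9).
The column player's best responses — vs A: W (payoff 11); vs B: Y (payoff 12); vs C: V (payoff 12); vs D: V (payoff 10).
No cell has both players best-responding. For instance, the row player's best reply to X is B, but against B the column player prefers Y over X.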